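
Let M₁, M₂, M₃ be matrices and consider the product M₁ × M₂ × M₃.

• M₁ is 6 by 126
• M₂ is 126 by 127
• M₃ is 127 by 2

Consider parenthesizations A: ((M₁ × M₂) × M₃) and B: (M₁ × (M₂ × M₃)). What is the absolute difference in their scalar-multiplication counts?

64020

Order A = ((M₁ × M₂) × M₃): (M₁ × M₂): 6×126 by 126×127 → 6×127, cost 6·126·127 = 96012; ((M₁ × M₂) × M₃): 6×127 by 127×2 → 6×2, cost 6·127·2 = 1524; cumulative 97536. Total 97536.
Order B = (M₁ × (M₂ × M₃)): (M₂ × M₃): 126×127 by 127×2 → 126×2, cost 126·127·2 = 32004; (M₁ × (M₂ × M₃)): 6×126 by 126×2 → 6×2, cost 6·126·2 = 1512; cumulative 33516. Total 33516.
Difference: |97536 − 33516| = 64020.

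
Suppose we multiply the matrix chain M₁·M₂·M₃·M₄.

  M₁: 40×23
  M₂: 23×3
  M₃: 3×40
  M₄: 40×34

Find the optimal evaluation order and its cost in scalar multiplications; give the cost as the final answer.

10920

Adjacent pairs: M₁M₂ = 40·23·3 = 2760; M₂M₃ = 23·3·40 = 2760; M₃M₄ = 3·40·34 = 4080.
Length 3: M₁..M₃: k=1: 0+2760+40·23·40=39560; k=2: 2760+0+40·3·40=7560 → min 7560 | M₂..M₄: k=2: 0+4080+23·3·34=6426; k=3: 2760+0+23·40·34=34040 → min 6426.
Length 4: M₁..M₄: k=1: 0+6426+40·23·34=37706; k=2: 2760+4080+40·3·34=10920; k=3: 7560+0+40·40·34=61960 → min 10920.
Optimal parenthesization: ((M₁·M₂)·(M₃·M₄)) with cost 10920.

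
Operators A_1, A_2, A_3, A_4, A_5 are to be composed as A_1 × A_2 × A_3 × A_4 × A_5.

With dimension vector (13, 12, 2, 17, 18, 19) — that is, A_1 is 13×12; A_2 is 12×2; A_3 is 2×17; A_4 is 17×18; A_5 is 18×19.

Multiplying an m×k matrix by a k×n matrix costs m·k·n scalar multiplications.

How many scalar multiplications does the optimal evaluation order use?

Adjacent pairs: A_1A_2 = 13·12·2 = 312; A_2A_3 = 12·2·17 = 408; A_3A_4 = 2·17·18 = 612; A_4A_5 = 17·18·19 = 5814.
Length 3: A_1..A_3: k=1: 0+408+13·12·17=3060; k=2: 312+0+13·2·17=754 → min 754 | A_2..A_4: k=2: 0+612+12·2·18=1044; k=3: 408+0+12·17·18=4080 → min 1044 | A_3..A_5: k=3: 0+5814+2·17·19=6460; k=4: 612+0+2·18·19=1296 → min 1296.
Length 4: A_1..A_4: k=1: 0+1044+13·12·18=3852; k=2: 312+612+13·2·18=1392; k=3: 754+0+13·17·18=4732 → min 1392 | A_2..A_5: k=2: 0+1296+12·2·19=1752; k=3: 408+5814+12·17·19=10098; k=4: 1044+0+12·18·19=5148 → min 1752.
Length 5: A_1..A_5: k=1: 0+1752+13·12·19=4716; k=2: 312+1296+13·2·19=2102; k=3: 754+5814+13·17·19=10767; k=4: 1392+0+13·18·19=5838 → min 2102.
Optimal order: ((A_1 × A_2) × ((A_3 × A_4) × A_5)) with cost 2102.

2102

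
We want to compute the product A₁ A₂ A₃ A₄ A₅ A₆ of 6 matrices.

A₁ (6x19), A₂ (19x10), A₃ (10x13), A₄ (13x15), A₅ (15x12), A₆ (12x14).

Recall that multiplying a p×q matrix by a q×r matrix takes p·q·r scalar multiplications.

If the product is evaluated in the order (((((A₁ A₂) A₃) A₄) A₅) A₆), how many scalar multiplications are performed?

(A₁ A₂): 6×19 by 19×10 → 6×10, cost 6·19·10 = 1140
((A₁ A₂) A₃): 6×10 by 10×13 → 6×13, cost 6·10·13 = 780; cumulative 1920
(((A₁ A₂) A₃) A₄): 6×13 by 13×15 → 6×15, cost 6·13·15 = 1170; cumulative 3090
((((A₁ A₂) A₃) A₄) A₅): 6×15 by 15×12 → 6×12, cost 6·15·12 = 1080; cumulative 4170
(((((A₁ A₂) A₃) A₄) A₅) A₆): 6×12 by 12×14 → 6×14, cost 6·12·14 = 1008; cumulative 5178
Total: 5178 scalar multiplications.

5178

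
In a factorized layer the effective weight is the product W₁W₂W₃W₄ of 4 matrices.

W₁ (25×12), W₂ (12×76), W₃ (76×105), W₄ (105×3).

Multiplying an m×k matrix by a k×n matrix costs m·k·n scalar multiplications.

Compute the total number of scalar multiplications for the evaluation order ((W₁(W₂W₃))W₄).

135135

(W₂W₃): 12×76 by 76×105 → 12×105, cost 12·76·105 = 95760
(W₁(W₂W₃)): 25×12 by 12×105 → 25×105, cost 25·12·105 = 31500; cumulative 127260
((W₁(W₂W₃))W₄): 25×105 by 105×3 → 25×3, cost 25·105·3 = 7875; cumulative 135135
Total: 135135 scalar multiplications.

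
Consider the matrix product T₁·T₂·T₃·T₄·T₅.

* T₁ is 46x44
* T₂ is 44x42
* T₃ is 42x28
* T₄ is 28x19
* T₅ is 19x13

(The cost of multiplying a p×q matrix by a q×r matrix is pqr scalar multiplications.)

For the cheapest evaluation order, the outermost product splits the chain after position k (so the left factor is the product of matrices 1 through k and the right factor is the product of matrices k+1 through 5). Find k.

1

Adjacent pairs: T₁T₂ = 46·44·42 = 85008; T₂T₃ = 44·42·28 = 51744; T₃T₄ = 42·28·19 = 22344; T₄T₅ = 28·19·13 = 6916.
Length 3: T₁..T₃: k=1: 0+51744+46·44·28=108416; k=2: 85008+0+46·42·28=139104 → min 108416 | T₂..T₄: k=2: 0+22344+44·42·19=57456; k=3: 51744+0+44·28·19=75152 → min 57456 | T₃..T₅: k=3: 0+6916+42·28·13=22204; k=4: 22344+0+42·19·13=32718 → min 22204.
Length 4: T₁..T₄: k=1: 0+57456+46·44·19=95912; k=2: 85008+22344+46·42·19=144060; k=3: 108416+0+46·28·19=132888 → min 95912 | T₂..T₅: k=2: 0+22204+44·42·13=46228; k=3: 51744+6916+44·28·13=74676; k=4: 57456+0+44·19·13=68324 → min 46228.
Top-level splits: k=1: (T₁..T₁)·(T₂..T₅) → 0+46228+46·44·13 = 72540; k=2: (T₁..T₂)·(T₃..T₅) → 85008+22204+46·42·13 = 132328; k=3: (T₁..T₃)·(T₄..T₅) → 108416+6916+46·28·13 = 132076; k=4: (T₁..T₄)·(T₅..T₅) → 95912+0+46·19·13 = 107274.
Best split is after T₁, i.e. k = 1.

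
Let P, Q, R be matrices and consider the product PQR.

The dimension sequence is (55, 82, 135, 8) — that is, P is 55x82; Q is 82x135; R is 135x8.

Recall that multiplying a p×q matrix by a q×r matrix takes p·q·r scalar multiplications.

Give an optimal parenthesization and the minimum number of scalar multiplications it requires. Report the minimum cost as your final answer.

(P(QR)): cost 124640.
((PQ)R): cost 668250.
Optimal: (P(QR)) with cost 124640.

124640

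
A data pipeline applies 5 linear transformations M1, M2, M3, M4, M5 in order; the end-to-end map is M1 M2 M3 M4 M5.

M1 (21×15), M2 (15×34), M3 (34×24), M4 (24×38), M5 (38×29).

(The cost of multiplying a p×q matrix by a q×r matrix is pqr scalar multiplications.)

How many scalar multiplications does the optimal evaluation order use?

51585

Adjacent pairs: M1M2 = 21·15·34 = 10710; M2M3 = 15·34·24 = 12240; M3M4 = 34·24·38 = 31008; M4M5 = 24·38·29 = 26448.
Length 3: M1..M3: k=1: 0+12240+21·15·24=19800; k=2: 10710+0+21·34·24=27846 → min 19800 | M2..M4: k=2: 0+31008+15·34·38=50388; k=3: 12240+0+15·24·38=25920 → min 25920 | M3..M5: k=3: 0+26448+34·24·29=50112; k=4: 31008+0+34·38·29=68476 → min 50112.
Length 4: M1..M4: k=1: 0+25920+21·15·38=37890; k=2: 10710+31008+21·34·38=68850; k=3: 19800+0+21·24·38=38952 → min 37890 | M2..M5: k=2: 0+50112+15·34·29=64902; k=3: 12240+26448+15·24·29=49128; k=4: 25920+0+15·38·29=42450 → min 42450.
Length 5: M1..M5: k=1: 0+42450+21·15·29=51585; k=2: 10710+50112+21·34·29=81528; k=3: 19800+26448+21·24·29=60864; k=4: 37890+0+21·38·29=61032 → min 51585.
Optimal order: (M1 (((M2 M3) M4) M5)) with cost 51585.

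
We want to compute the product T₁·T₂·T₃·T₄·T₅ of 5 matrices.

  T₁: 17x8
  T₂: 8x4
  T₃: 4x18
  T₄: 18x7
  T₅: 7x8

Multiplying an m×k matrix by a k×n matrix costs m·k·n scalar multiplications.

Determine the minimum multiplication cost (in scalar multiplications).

Adjacent pairs: T₁T₂ = 17·8·4 = 544; T₂T₃ = 8·4·18 = 576; T₃T₄ = 4·18·7 = 504; T₄T₅ = 18·7·8 = 1008.
Length 3: T₁..T₃: k=1: 0+576+17·8·18=3024; k=2: 544+0+17·4·18=1768 → min 1768 | T₂..T₄: k=2: 0+504+8·4·7=728; k=3: 576+0+8·18·7=1584 → min 728 | T₃..T₅: k=3: 0+1008+4·18·8=1584; k=4: 504+0+4·7·8=728 → min 728.
Length 4: T₁..T₄: k=1: 0+728+17·8·7=1680; k=2: 544+504+17·4·7=1524; k=3: 1768+0+17·18·7=3910 → min 1524 | T₂..T₅: k=2: 0+728+8·4·8=984; k=3: 576+1008+8·18·8=2736; k=4: 728+0+8·7·8=1176 → min 984.
Length 5: T₁..T₅: k=1: 0+984+17·8·8=2072; k=2: 544+728+17·4·8=1816; k=3: 1768+1008+17·18·8=5224; k=4: 1524+0+17·7·8=2476 → min 1816.
Optimal order: ((T₁·T₂)·((T₃·T₄)·T₅)) with cost 1816.

1816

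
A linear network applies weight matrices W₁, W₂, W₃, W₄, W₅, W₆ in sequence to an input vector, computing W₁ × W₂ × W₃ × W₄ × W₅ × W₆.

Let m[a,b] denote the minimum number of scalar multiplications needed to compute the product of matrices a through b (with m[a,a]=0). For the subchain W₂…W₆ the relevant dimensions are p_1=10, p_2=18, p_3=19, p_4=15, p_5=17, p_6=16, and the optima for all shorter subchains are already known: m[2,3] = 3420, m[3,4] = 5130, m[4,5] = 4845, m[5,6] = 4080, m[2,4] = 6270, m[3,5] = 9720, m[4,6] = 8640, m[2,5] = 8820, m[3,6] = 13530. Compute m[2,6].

11540

m[2,6] = min over k∈[2,5] of m[2,k]+m[k+1,6]+p_{1}·p_k·p_{6}.
k=2: 0 + 13530 + 10·18·16 = 16410; k=3: 3420 + 8640 + 10·19·16 = 15100; k=4: 6270 + 4080 + 10·15·16 = 12750; k=5: 8820 + 0 + 10·17·16 = 11540.
Minimum: 11540 at k=5.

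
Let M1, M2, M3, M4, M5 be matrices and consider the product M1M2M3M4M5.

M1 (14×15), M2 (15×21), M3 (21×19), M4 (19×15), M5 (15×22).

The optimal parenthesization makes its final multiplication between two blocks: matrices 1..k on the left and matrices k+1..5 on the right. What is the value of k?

4

Adjacent pairs: M1M2 = 14·15·21 = 4410; M2M3 = 15·21·19 = 5985; M3M4 = 21·19·15 = 5985; M4M5 = 19·15·22 = 6270.
Length 3: M1..M3: k=1: 0+5985+14·15·19=9975; k=2: 4410+0+14·21·19=9996 → min 9975 | M2..M4: k=2: 0+5985+15·21·15=10710; k=3: 5985+0+15·19·15=10260 → min 10260 | M3..M5: k=3: 0+6270+21·19·22=15048; k=4: 5985+0+21·15·22=12915 → min 12915.
Length 4: M1..M4: k=1: 0+10260+14·15·15=13410; k=2: 4410+5985+14·21·15=14805; k=3: 9975+0+14·19·15=13965 → min 13410 | M2..M5: k=2: 0+12915+15·21·22=19845; k=3: 5985+6270+15·19·22=18525; k=4: 10260+0+15·15·22=15210 → min 15210.
Top-level splits: k=1: (M1..M1)·(M2..M5) → 0+15210+14·15·22 = 19830; k=2: (M1..M2)·(M3..M5) → 4410+12915+14·21·22 = 23793; k=3: (M1..M3)·(M4..M5) → 9975+6270+14·19·22 = 22097; k=4: (M1..M4)·(M5..M5) → 13410+0+14·15·22 = 18030.
Best split is after M4, i.e. k = 4.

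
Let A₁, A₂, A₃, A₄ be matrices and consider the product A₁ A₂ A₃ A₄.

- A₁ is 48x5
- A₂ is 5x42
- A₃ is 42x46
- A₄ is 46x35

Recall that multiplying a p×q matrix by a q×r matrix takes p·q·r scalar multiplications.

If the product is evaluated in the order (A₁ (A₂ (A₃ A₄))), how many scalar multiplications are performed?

83370

(A₃ A₄): 42×46 by 46×35 → 42×35, cost 42·46·35 = 67620
(A₂ (A₃ A₄)): 5×42 by 42×35 → 5×35, cost 5·42·35 = 7350; cumulative 74970
(A₁ (A₂ (A₃ A₄))): 48×5 by 5×35 → 48×35, cost 48·5·35 = 8400; cumulative 83370
Total: 83370 scalar multiplications.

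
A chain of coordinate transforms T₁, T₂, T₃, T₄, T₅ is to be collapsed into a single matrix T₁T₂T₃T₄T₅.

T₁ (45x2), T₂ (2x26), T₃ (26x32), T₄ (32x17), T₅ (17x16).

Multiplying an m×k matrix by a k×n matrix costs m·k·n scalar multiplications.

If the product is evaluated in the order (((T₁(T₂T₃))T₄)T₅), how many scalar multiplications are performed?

41264

(T₂T₃): 2×26 by 26×32 → 2×32, cost 2·26·32 = 1664
(T₁(T₂T₃)): 45×2 by 2×32 → 45×32, cost 45·2·32 = 2880; cumulative 4544
((T₁(T₂T₃))T₄): 45×32 by 32×17 → 45×17, cost 45·32·17 = 24480; cumulative 29024
(((T₁(T₂T₃))T₄)T₅): 45×17 by 17×16 → 45×16, cost 45·17·16 = 12240; cumulative 41264
Total: 41264 scalar multiplications.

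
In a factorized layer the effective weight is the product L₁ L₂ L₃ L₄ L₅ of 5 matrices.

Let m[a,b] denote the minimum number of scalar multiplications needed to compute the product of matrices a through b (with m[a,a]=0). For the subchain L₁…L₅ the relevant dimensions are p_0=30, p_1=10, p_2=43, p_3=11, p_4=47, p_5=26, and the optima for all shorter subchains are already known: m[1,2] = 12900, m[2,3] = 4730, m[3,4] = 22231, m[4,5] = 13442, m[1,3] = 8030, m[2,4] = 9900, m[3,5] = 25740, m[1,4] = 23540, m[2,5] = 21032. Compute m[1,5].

28832

m[1,5] = min over k∈[1,4] of m[1,k]+m[k+1,5]+p_{0}·p_k·p_{5}.
k=1: 0 + 21032 + 30·10·26 = 28832; k=2: 12900 + 25740 + 30·43·26 = 72180; k=3: 8030 + 13442 + 30·11·26 = 30052; k=4: 23540 + 0 + 30·47·26 = 60200.
Minimum: 28832 at k=1.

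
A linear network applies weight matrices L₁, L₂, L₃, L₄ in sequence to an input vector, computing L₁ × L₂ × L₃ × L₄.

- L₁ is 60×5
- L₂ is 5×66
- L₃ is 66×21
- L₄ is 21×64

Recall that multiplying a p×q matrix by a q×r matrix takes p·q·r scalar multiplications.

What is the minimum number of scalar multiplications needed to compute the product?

32850

Adjacent pairs: L₁L₂ = 60·5·66 = 19800; L₂L₃ = 5·66·21 = 6930; L₃L₄ = 66·21·64 = 88704.
Length 3: L₁..L₃: k=1: 0+6930+60·5·21=13230; k=2: 19800+0+60·66·21=102960 → min 13230 | L₂..L₄: k=2: 0+88704+5·66·64=109824; k=3: 6930+0+5·21·64=13650 → min 13650.
Length 4: L₁..L₄: k=1: 0+13650+60·5·64=32850; k=2: 19800+88704+60·66·64=361944; k=3: 13230+0+60·21·64=93870 → min 32850.
Optimal order: (L₁ × ((L₂ × L₃) × L₄)) with cost 32850.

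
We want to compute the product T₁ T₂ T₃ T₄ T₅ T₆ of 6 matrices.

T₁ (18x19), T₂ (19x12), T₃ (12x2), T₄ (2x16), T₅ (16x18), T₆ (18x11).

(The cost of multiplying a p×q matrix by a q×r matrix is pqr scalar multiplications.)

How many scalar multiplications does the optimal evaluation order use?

2508

Adjacent pairs: T₁T₂ = 18·19·12 = 4104; T₂T₃ = 19·12·2 = 456; T₃T₄ = 12·2·16 = 384; T₄T₅ = 2·16·18 = 576; T₅T₆ = 16·18·11 = 3168.
Length 3: T₁..T₃: k=1: 0+456+18·19·2=1140; k=2: 4104+0+18·12·2=4536 → min 1140 | T₂..T₄: k=2: 0+384+19·12·16=4032; k=3: 456+0+19·2·16=1064 → min 1064 | T₃..T₅: k=3: 0+576+12·2·18=1008; k=4: 384+0+12·16·18=3840 → min 1008 | T₄..T₆: k=4: 0+3168+2·16·11=3520; k=5: 576+0+2·18·11=972 → min 972.
Length 4: T₁..T₄: k=1: 0+1064+18·19·16=6536; k=2: 4104+384+18·12·16=7944; k=3: 1140+0+18·2·16=1716 → min 1716 | T₂..T₅: k=2: 0+1008+19·12·18=5112; k=3: 456+576+19·2·18=1716; k=4: 1064+0+19·16·18=6536 → min 1716 | T₃..T₆: k=3: 0+972+12·2·11=1236; k=4: 384+3168+12·16·11=5664; k=5: 1008+0+12·18·11=3384 → min 1236.
Length 5: T₁..T₅: k=1: 0+1716+18·19·18=7872; k=2: 4104+1008+18·12·18=9000; k=3: 1140+576+18·2·18=2364; k=4: 1716+0+18·16·18=6900 → min 2364 | T₂..T₆: k=2: 0+1236+19·12·11=3744; k=3: 456+972+19·2·11=1846; k=4: 1064+3168+19·16·11=7576; k=5: 1716+0+19·18·11=5478 → min 1846.
Length 6: T₁..T₆: k=1: 0+1846+18·19·11=5608; k=2: 4104+1236+18·12·11=7716; k=3: 1140+972+18·2·11=2508; k=4: 1716+3168+18·16·11=8052; k=5: 2364+0+18·18·11=5928 → min 2508.
Optimal order: ((T₁ (T₂ T₃)) ((T₄ T₅) T₆)) with cost 2508.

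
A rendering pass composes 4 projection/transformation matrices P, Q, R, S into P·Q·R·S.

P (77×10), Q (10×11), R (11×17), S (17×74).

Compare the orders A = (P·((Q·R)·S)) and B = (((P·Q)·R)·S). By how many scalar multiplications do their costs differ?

Order A = (P·((Q·R)·S)): (Q·R): 10×11 by 11×17 → 10×17, cost 10·11·17 = 1870; ((Q·R)·S): 10×17 by 17×74 → 10×74, cost 10·17·74 = 12580; cumulative 14450; (P·((Q·R)·S)): 77×10 by 10×74 → 77×74, cost 77·10·74 = 56980; cumulative 71430. Total 71430.
Order B = (((P·Q)·R)·S): (P·Q): 77×10 by 10×11 → 77×11, cost 77·10·11 = 8470; ((P·Q)·R): 77×11 by 11×17 → 77×17, cost 77·11·17 = 14399; cumulative 22869; (((P·Q)·R)·S): 77×17 by 17×74 → 77×74, cost 77·17·74 = 96866; cumulative 119735. Total 119735.
Difference: |71430 − 119735| = 48305.

48305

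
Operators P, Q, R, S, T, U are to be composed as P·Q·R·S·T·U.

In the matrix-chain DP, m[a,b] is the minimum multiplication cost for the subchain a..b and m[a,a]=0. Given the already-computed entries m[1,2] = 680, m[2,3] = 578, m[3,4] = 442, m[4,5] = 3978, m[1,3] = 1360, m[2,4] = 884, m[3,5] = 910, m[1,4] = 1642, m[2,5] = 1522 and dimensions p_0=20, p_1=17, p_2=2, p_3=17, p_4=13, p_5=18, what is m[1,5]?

2310

m[1,5] = min over k∈[1,4] of m[1,k]+m[k+1,5]+p_{0}·p_k·p_{5}.
k=1: 0 + 1522 + 20·17·18 = 7642; k=2: 680 + 910 + 20·2·18 = 2310; k=3: 1360 + 3978 + 20·17·18 = 11458; k=4: 1642 + 0 + 20·13·18 = 6322.
Minimum: 2310 at k=2.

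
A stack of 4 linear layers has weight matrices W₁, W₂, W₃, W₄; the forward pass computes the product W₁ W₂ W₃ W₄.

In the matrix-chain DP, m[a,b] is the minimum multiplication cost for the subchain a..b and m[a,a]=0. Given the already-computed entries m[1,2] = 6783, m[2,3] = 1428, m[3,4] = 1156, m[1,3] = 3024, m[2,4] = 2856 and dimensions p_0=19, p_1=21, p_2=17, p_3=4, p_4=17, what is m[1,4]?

4316

m[1,4] = min over k∈[1,3] of m[1,k]+m[k+1,4]+p_{0}·p_k·p_{4}.
k=1: 0 + 2856 + 19·21·17 = 9639; k=2: 6783 + 1156 + 19·17·17 = 13430; k=3: 3024 + 0 + 19·4·17 = 4316.
Minimum: 4316 at k=3.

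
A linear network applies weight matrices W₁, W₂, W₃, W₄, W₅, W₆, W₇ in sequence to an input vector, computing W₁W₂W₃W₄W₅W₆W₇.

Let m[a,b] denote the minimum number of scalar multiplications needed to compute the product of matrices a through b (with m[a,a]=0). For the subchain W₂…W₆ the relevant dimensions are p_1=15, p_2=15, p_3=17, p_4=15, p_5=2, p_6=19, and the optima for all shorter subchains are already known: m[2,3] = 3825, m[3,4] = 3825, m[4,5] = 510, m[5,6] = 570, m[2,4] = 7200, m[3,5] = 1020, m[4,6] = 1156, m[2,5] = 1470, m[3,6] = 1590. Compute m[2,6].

m[2,6] = min over k∈[2,5] of m[2,k]+m[k+1,6]+p_{1}·p_k·p_{6}.
k=2: 0 + 1590 + 15·15·19 = 5865; k=3: 3825 + 1156 + 15·17·19 = 9826; k=4: 7200 + 570 + 15·15·19 = 12045; k=5: 1470 + 0 + 15·2·19 = 2040.
Minimum: 2040 at k=5.

2040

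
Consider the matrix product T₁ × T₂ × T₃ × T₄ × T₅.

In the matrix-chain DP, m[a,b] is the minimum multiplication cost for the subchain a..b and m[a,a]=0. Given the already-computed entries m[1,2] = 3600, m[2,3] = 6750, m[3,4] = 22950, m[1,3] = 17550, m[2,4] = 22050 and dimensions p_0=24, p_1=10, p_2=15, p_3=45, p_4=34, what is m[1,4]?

30210

m[1,4] = min over k∈[1,3] of m[1,k]+m[k+1,4]+p_{0}·p_k·p_{4}.
k=1: 0 + 22050 + 24·10·34 = 30210; k=2: 3600 + 22950 + 24·15·34 = 38790; k=3: 17550 + 0 + 24·45·34 = 54270.
Minimum: 30210 at k=1.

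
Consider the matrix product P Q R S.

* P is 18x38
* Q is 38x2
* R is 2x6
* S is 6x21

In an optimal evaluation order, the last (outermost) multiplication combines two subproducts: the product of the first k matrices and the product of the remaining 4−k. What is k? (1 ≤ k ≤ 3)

2

Adjacent pairs: PQ = 18·38·2 = 1368; QR = 38·2·6 = 456; RS = 2·6·21 = 252.
Length 3: P..R: k=1: 0+456+18·38·6=4560; k=2: 1368+0+18·2·6=1584 → min 1584 | Q..S: k=2: 0+252+38·2·21=1848; k=3: 456+0+38·6·21=5244 → min 1848.
Top-level splits: k=1: (P..P)·(Q..S) → 0+1848+18·38·21 = 16212; k=2: (P..Q)·(R..S) → 1368+252+18·2·21 = 2376; k=3: (P..R)·(S..S) → 1584+0+18·6·21 = 3852.
Best split is after Q, i.e. k = 2.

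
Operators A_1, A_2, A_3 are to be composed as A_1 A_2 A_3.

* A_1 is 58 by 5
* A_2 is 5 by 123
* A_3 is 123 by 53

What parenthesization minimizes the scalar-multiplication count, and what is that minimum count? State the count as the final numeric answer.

(A_1 (A_2 A_3)): cost 47965.
((A_1 A_2) A_3): cost 413772.
Optimal: (A_1 (A_2 A_3)) with cost 47965.

47965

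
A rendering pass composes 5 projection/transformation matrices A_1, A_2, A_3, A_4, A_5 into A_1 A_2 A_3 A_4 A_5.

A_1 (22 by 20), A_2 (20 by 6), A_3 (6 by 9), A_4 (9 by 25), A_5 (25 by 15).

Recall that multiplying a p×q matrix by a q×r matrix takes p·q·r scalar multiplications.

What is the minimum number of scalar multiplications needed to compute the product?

Adjacent pairs: A_1A_2 = 22·20·6 = 2640; A_2A_3 = 20·6·9 = 1080; A_3A_4 = 6·9·25 = 1350; A_4A_5 = 9·25·15 = 3375.
Length 3: A_1..A_3: k=1: 0+1080+22·20·9=5040; k=2: 2640+0+22·6·9=3828 → min 3828 | A_2..A_4: k=2: 0+1350+20·6·25=4350; k=3: 1080+0+20·9·25=5580 → min 4350 | A_3..A_5: k=3: 0+3375+6·9·15=4185; k=4: 1350+0+6·25·15=3600 → min 3600.
Length 4: A_1..A_4: k=1: 0+4350+22·20·25=15350; k=2: 2640+1350+22·6·25=7290; k=3: 3828+0+22·9·25=8778 → min 7290 | A_2..A_5: k=2: 0+3600+20·6·15=5400; k=3: 1080+3375+20·9·15=7155; k=4: 4350+0+20·25·15=11850 → min 5400.
Length 5: A_1..A_5: k=1: 0+5400+22·20·15=12000; k=2: 2640+3600+22·6·15=8220; k=3: 3828+3375+22·9·15=10173; k=4: 7290+0+22·25·15=15540 → min 8220.
Optimal order: ((A_1 A_2) ((A_3 A_4) A_5)) with cost 8220.

8220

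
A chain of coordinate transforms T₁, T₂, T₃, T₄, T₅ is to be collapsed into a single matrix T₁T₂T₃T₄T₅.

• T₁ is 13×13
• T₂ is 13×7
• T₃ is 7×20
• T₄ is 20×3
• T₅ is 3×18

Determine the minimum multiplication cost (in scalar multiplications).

Adjacent pairs: T₁T₂ = 13·13·7 = 1183; T₂T₃ = 13·7·20 = 1820; T₃T₄ = 7·20·3 = 420; T₄T₅ = 20·3·18 = 1080.
Length 3: T₁..T₃: k=1: 0+1820+13·13·20=5200; k=2: 1183+0+13·7·20=3003 → min 3003 | T₂..T₄: k=2: 0+420+13·7·3=693; k=3: 1820+0+13·20·3=2600 → min 693 | T₃..T₅: k=3: 0+1080+7·20·18=3600; k=4: 420+0+7·3·18=798 → min 798.
Length 4: T₁..T₄: k=1: 0+693+13·13·3=1200; k=2: 1183+420+13·7·3=1876; k=3: 3003+0+13·20·3=3783 → min 1200 | T₂..T₅: k=2: 0+798+13·7·18=2436; k=3: 1820+1080+13·20·18=7580; k=4: 693+0+13·3·18=1395 → min 1395.
Length 5: T₁..T₅: k=1: 0+1395+13·13·18=4437; k=2: 1183+798+13·7·18=3619; k=3: 3003+1080+13·20·18=8763; k=4: 1200+0+13·3·18=1902 → min 1902.
Optimal order: ((T₁(T₂(T₃T₄)))T₅) with cost 1902.

1902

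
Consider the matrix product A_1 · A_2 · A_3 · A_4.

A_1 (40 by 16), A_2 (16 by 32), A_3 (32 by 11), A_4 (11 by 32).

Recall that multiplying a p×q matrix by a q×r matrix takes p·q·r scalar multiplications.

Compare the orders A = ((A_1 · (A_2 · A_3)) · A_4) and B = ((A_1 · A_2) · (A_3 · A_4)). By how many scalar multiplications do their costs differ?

Order A = ((A_1 · (A_2 · A_3)) · A_4): (A_2 · A_3): 16×32 by 32×11 → 16×11, cost 16·32·11 = 5632; (A_1 · (A_2 · A_3)): 40×16 by 16×11 → 40×11, cost 40·16·11 = 7040; cumulative 12672; ((A_1 · (A_2 · A_3)) · A_4): 40×11 by 11×32 → 40×32, cost 40·11·32 = 14080; cumulative 26752. Total 26752.
Order B = ((A_1 · A_2) · (A_3 · A_4)): (A_1 · A_2): 40×16 by 16×32 → 40×32, cost 40·16·32 = 20480; (A_3 · A_4): 32×11 by 11×32 → 32×32, cost 32·11·32 = 11264; ((A_1 · A_2) · (A_3 · A_4)): 40×32 by 32×32 → 40×32, cost 40·32·32 = 40960; cumulative 72704. Total 72704.
Difference: |26752 − 72704| = 45952.

45952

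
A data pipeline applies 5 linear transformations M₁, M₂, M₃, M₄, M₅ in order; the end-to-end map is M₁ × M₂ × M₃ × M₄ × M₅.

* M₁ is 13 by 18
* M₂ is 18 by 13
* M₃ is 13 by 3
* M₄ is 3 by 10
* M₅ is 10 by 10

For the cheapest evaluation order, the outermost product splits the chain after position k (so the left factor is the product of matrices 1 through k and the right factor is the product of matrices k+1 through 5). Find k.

3

Adjacent pairs: M₁M₂ = 13·18·13 = 3042; M₂M₃ = 18·13·3 = 702; M₃M₄ = 13·3·10 = 390; M₄M₅ = 3·10·10 = 300.
Length 3: M₁..M₃: k=1: 0+702+13·18·3=1404; k=2: 3042+0+13·13·3=3549 → min 1404 | M₂..M₄: k=2: 0+390+18·13·10=2730; k=3: 702+0+18·3·10=1242 → min 1242 | M₃..M₅: k=3: 0+300+13·3·10=690; k=4: 390+0+13·10·10=1690 → min 690.
Length 4: M₁..M₄: k=1: 0+1242+13·18·10=3582; k=2: 3042+390+13·13·10=5122; k=3: 1404+0+13·3·10=1794 → min 1794 | M₂..M₅: k=2: 0+690+18·13·10=3030; k=3: 702+300+18·3·10=1542; k=4: 1242+0+18·10·10=3042 → min 1542.
Top-level splits: k=1: (M₁..M₁)·(M₂..M₅) → 0+1542+13·18·10 = 3882; k=2: (M₁..M₂)·(M₃..M₅) → 3042+690+13·13·10 = 5422; k=3: (M₁..M₃)·(M₄..M₅) → 1404+300+13·3·10 = 2094; k=4: (M₁..M₄)·(M₅..M₅) → 1794+0+13·10·10 = 3094.
Best split is after M₃, i.e. k = 3.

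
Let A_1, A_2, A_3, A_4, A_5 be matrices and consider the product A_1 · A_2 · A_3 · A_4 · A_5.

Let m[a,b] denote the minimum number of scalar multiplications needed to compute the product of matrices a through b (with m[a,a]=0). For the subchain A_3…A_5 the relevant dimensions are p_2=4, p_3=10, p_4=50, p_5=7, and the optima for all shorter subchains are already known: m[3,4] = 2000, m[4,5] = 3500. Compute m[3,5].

3400

m[3,5] = min over k∈[3,4] of m[3,k]+m[k+1,5]+p_{2}·p_k·p_{5}.
k=3: 0 + 3500 + 4·10·7 = 3780; k=4: 2000 + 0 + 4·50·7 = 3400.
Minimum: 3400 at k=4.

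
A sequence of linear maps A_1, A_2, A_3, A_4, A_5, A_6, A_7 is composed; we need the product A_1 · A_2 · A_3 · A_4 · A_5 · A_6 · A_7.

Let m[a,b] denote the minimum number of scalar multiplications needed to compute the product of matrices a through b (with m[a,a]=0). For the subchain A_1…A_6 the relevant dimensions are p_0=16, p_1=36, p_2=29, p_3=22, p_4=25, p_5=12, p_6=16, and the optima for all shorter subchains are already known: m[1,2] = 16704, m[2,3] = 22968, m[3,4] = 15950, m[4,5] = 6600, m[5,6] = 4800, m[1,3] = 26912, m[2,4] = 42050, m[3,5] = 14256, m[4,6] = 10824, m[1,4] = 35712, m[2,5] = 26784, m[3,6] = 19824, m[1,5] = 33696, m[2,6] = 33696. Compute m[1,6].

36768

m[1,6] = min over k∈[1,5] of m[1,k]+m[k+1,6]+p_{0}·p_k·p_{6}.
k=1: 0 + 33696 + 16·36·16 = 42912; k=2: 16704 + 19824 + 16·29·16 = 43952; k=3: 26912 + 10824 + 16·22·16 = 43368; k=4: 35712 + 4800 + 16·25·16 = 46912; k=5: 33696 + 0 + 16·12·16 = 36768.
Minimum: 36768 at k=5.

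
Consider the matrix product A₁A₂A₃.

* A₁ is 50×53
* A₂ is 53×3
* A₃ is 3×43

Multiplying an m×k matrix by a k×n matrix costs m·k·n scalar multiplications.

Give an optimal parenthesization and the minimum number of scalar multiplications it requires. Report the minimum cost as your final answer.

14400

(A₁(A₂A₃)): cost 120787.
((A₁A₂)A₃): cost 14400.
Optimal: ((A₁A₂)A₃) with cost 14400.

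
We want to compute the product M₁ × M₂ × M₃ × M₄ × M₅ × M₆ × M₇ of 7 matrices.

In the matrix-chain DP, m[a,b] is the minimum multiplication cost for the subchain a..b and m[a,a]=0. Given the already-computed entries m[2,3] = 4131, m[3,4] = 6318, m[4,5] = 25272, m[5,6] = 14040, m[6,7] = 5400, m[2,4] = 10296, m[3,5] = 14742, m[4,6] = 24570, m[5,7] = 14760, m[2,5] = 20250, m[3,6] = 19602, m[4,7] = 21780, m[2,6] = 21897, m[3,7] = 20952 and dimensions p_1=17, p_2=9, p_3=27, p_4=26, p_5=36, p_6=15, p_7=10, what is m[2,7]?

m[2,7] = min over k∈[2,6] of m[2,k]+m[k+1,7]+p_{1}·p_k·p_{7}.
k=2: 0 + 20952 + 17·9·10 = 22482; k=3: 4131 + 21780 + 17·27·10 = 30501; k=4: 10296 + 14760 + 17·26·10 = 29476; k=5: 20250 + 5400 + 17·36·10 = 31770; k=6: 21897 + 0 + 17·15·10 = 24447.
Minimum: 22482 at k=2.

22482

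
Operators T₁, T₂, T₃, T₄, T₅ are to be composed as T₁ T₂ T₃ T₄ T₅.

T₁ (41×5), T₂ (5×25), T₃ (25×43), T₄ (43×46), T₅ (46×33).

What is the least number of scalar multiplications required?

29620

Adjacent pairs: T₁T₂ = 41·5·25 = 5125; T₂T₃ = 5·25·43 = 5375; T₃T₄ = 25·43·46 = 49450; T₄T₅ = 43·46·33 = 65274.
Length 3: T₁..T₃: k=1: 0+5375+41·5·43=14190; k=2: 5125+0+41·25·43=49200 → min 14190 | T₂..T₄: k=2: 0+49450+5·25·46=55200; k=3: 5375+0+5·43·46=15265 → min 15265 | T₃..T₅: k=3: 0+65274+25·43·33=100749; k=4: 49450+0+25·46·33=87400 → min 87400.
Length 4: T₁..T₄: k=1: 0+15265+41·5·46=24695; k=2: 5125+49450+41·25·46=101725; k=3: 14190+0+41·43·46=95288 → min 24695 | T₂..T₅: k=2: 0+87400+5·25·33=91525; k=3: 5375+65274+5·43·33=77744; k=4: 15265+0+5·46·33=22855 → min 22855.
Length 5: T₁..T₅: k=1: 0+22855+41·5·33=29620; k=2: 5125+87400+41·25·33=126350; k=3: 14190+65274+41·43·33=137643; k=4: 24695+0+41·46·33=86933 → min 29620.
Optimal order: (T₁ (((T₂ T₃) T₄) T₅)) with cost 29620.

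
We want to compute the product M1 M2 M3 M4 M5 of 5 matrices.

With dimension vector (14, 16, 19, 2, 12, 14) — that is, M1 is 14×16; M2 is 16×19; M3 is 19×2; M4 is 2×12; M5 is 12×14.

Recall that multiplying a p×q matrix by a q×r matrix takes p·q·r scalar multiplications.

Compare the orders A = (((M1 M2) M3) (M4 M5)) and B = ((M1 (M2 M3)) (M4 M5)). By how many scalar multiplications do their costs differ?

3732

Order A = (((M1 M2) M3) (M4 M5)): (M1 M2): 14×16 by 16×19 → 14×19, cost 14·16·19 = 4256; ((M1 M2) M3): 14×19 by 19×2 → 14×2, cost 14·19·2 = 532; cumulative 4788; (M4 M5): 2×12 by 12×14 → 2×14, cost 2·12·14 = 336; (((M1 M2) M3) (M4 M5)): 14×2 by 2×14 → 14×14, cost 14·2·14 = 392; cumulative 5516. Total 5516.
Order B = ((M1 (M2 M3)) (M4 M5)): (M2 M3): 16×19 by 19×2 → 16×2, cost 16·19·2 = 608; (M1 (M2 M3)): 14×16 by 16×2 → 14×2, cost 14·16·2 = 448; cumulative 1056; (M4 M5): 2×12 by 12×14 → 2×14, cost 2·12·14 = 336; ((M1 (M2 M3)) (M4 M5)): 14×2 by 2×14 → 14×14, cost 14·2·14 = 392; cumulative 1784. Total 1784.
Difference: |5516 − 1784| = 3732.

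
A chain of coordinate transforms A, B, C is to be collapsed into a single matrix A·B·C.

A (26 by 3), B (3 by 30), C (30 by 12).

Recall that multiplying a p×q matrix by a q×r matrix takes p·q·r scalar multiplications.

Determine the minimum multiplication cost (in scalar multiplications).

2016

Order (A·(B·C)): (B·C): 3×30 by 30×12 → 3×12, cost 3·30·12 = 1080; (A·(B·C)): 26×3 by 3×12 → 26×12, cost 26·3·12 = 936; cumulative 2016. Total 2016.
Order ((A·B)·C): (A·B): 26×3 by 3×30 → 26×30, cost 26·3·30 = 2340; ((A·B)·C): 26×30 by 30×12 → 26×12, cost 26·30·12 = 9360; cumulative 11700. Total 11700.
Minimum: 2016.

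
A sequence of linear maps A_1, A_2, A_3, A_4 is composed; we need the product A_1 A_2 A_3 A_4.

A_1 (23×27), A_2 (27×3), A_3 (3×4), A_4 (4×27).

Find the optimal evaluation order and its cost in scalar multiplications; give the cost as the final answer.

4050

Adjacent pairs: A_1A_2 = 23·27·3 = 1863; A_2A_3 = 27·3·4 = 324; A_3A_4 = 3·4·27 = 324.
Length 3: A_1..A_3: k=1: 0+324+23·27·4=2808; k=2: 1863+0+23·3·4=2139 → min 2139 | A_2..A_4: k=2: 0+324+27·3·27=2511; k=3: 324+0+27·4·27=3240 → min 2511.
Length 4: A_1..A_4: k=1: 0+2511+23·27·27=19278; k=2: 1863+324+23·3·27=4050; k=3: 2139+0+23·4·27=4623 → min 4050.
Optimal parenthesization: ((A_1 A_2) (A_3 A_4)) with cost 4050.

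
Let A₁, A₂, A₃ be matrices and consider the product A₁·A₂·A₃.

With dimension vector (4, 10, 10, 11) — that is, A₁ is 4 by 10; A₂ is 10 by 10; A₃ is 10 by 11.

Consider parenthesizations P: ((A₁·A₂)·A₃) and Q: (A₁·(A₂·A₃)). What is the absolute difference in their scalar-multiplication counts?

700

Order P = ((A₁·A₂)·A₃): (A₁·A₂): 4×10 by 10×10 → 4×10, cost 4·10·10 = 400; ((A₁·A₂)·A₃): 4×10 by 10×11 → 4×11, cost 4·10·11 = 440; cumulative 840. Total 840.
Order Q = (A₁·(A₂·A₃)): (A₂·A₃): 10×10 by 10×11 → 10×11, cost 10·10·11 = 1100; (A₁·(A₂·A₃)): 4×10 by 10×11 → 4×11, cost 4·10·11 = 440; cumulative 1540. Total 1540.
Difference: |840 − 1540| = 700.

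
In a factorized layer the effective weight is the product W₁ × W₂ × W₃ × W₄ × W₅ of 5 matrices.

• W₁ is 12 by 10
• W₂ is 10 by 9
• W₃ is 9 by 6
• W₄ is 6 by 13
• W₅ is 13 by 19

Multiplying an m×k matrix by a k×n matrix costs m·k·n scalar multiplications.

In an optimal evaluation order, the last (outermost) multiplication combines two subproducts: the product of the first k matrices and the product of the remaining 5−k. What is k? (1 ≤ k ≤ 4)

Adjacent pairs: W₁W₂ = 12·10·9 = 1080; W₂W₃ = 10·9·6 = 540; W₃W₄ = 9·6·13 = 702; W₄W₅ = 6·13·19 = 1482.
Length 3: W₁..W₃: k=1: 0+540+12·10·6=1260; k=2: 1080+0+12·9·6=1728 → min 1260 | W₂..W₄: k=2: 0+702+10·9·13=1872; k=3: 540+0+10·6·13=1320 → min 1320 | W₃..W₅: k=3: 0+1482+9·6·19=2508; k=4: 702+0+9·13·19=2925 → min 2508.
Length 4: W₁..W₄: k=1: 0+1320+12·10·13=2880; k=2: 1080+702+12·9·13=3186; k=3: 1260+0+12·6·13=2196 → min 2196 | W₂..W₅: k=2: 0+2508+10·9·19=4218; k=3: 540+1482+10·6·19=3162; k=4: 1320+0+10·13·19=3790 → min 3162.
Top-level splits: k=1: (W₁..W₁)·(W₂..W₅) → 0+3162+12·10·19 = 5442; k=2: (W₁..W₂)·(W₃..W₅) → 1080+2508+12·9·19 = 5640; k=3: (W₁..W₃)·(W₄..W₅) → 1260+1482+12·6·19 = 4110; k=4: (W₁..W₄)·(W₅..W₅) → 2196+0+12·13·19 = 5160.
Best split is after W₃, i.e. k = 3.

3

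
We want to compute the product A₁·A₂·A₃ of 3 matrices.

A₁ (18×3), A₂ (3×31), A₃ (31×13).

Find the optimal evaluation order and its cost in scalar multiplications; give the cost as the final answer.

1911

(A₁·(A₂·A₃)): cost 1911.
((A₁·A₂)·A₃): cost 8928.
Optimal: (A₁·(A₂·A₃)) with cost 1911.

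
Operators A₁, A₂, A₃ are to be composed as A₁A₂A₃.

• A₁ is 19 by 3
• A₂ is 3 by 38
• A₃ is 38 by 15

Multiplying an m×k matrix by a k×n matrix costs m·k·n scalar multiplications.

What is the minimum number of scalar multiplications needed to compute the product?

2565

Order (A₁(A₂A₃)): (A₂A₃): 3×38 by 38×15 → 3×15, cost 3·38·15 = 1710; (A₁(A₂A₃)): 19×3 by 3×15 → 19×15, cost 19·3·15 = 855; cumulative 2565. Total 2565.
Order ((A₁A₂)A₃): (A₁A₂): 19×3 by 3×38 → 19×38, cost 19·3·38 = 2166; ((A₁A₂)A₃): 19×38 by 38×15 → 19×15, cost 19·38·15 = 10830; cumulative 12996. Total 12996.
Minimum: 2565.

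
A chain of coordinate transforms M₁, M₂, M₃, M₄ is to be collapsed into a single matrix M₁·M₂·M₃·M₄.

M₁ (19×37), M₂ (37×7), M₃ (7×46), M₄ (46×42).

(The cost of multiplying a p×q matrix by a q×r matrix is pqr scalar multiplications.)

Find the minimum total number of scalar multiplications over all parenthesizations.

Adjacent pairs: M₁M₂ = 19·37·7 = 4921; M₂M₃ = 37·7·46 = 11914; M₃M₄ = 7·46·42 = 13524.
Length 3: M₁..M₃: k=1: 0+11914+19·37·46=44252; k=2: 4921+0+19·7·46=11039 → min 11039 | M₂..M₄: k=2: 0+13524+37·7·42=24402; k=3: 11914+0+37·46·42=83398 → min 24402.
Length 4: M₁..M₄: k=1: 0+24402+19·37·42=53928; k=2: 4921+13524+19·7·42=24031; k=3: 11039+0+19·46·42=47747 → min 24031.
Optimal order: ((M₁·M₂)·(M₃·M₄)) with cost 24031.

24031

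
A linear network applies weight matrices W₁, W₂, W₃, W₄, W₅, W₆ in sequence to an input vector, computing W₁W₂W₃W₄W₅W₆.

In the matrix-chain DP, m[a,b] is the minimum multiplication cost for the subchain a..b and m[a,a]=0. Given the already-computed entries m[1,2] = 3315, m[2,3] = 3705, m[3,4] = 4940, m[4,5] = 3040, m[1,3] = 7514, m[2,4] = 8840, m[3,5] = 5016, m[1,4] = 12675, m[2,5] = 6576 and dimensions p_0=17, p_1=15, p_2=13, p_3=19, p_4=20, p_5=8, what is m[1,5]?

8616

m[1,5] = min over k∈[1,4] of m[1,k]+m[k+1,5]+p_{0}·p_k·p_{5}.
k=1: 0 + 6576 + 17·15·8 = 8616; k=2: 3315 + 5016 + 17·13·8 = 10099; k=3: 7514 + 3040 + 17·19·8 = 13138; k=4: 12675 + 0 + 17·20·8 = 15395.
Minimum: 8616 at k=1.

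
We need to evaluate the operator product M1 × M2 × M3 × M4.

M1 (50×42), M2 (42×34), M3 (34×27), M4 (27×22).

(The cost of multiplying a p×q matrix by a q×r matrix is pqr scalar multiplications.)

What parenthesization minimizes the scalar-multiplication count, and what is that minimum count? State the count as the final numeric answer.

97812

Adjacent pairs: M1M2 = 50·42·34 = 71400; M2M3 = 42·34·27 = 38556; M3M4 = 34·27·22 = 20196.
Length 3: M1..M3: k=1: 0+38556+50·42·27=95256; k=2: 71400+0+50·34·27=117300 → min 95256 | M2..M4: k=2: 0+20196+42·34·22=51612; k=3: 38556+0+42·27·22=63504 → min 51612.
Length 4: M1..M4: k=1: 0+51612+50·42·22=97812; k=2: 71400+20196+50·34·22=128996; k=3: 95256+0+50·27·22=124956 → min 97812.
Optimal parenthesization: (M1 × (M2 × (M3 × M4))) with cost 97812.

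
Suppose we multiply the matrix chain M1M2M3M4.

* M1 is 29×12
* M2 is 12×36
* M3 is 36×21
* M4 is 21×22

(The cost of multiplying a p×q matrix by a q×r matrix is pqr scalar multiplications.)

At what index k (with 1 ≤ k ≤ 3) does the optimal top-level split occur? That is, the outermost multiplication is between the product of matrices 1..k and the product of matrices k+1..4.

1

Adjacent pairs: M1M2 = 29·12·36 = 12528; M2M3 = 12·36·21 = 9072; M3M4 = 36·21·22 = 16632.
Length 3: M1..M3: k=1: 0+9072+29·12·21=16380; k=2: 12528+0+29·36·21=34452 → min 16380 | M2..M4: k=2: 0+16632+12·36·22=26136; k=3: 9072+0+12·21·22=14616 → min 14616.
Top-level splits: k=1: (M1..M1)·(M2..M4) → 0+14616+29·12·22 = 22272; k=2: (M1..M2)·(M3..M4) → 12528+16632+29·36·22 = 52128; k=3: (M1..M3)·(M4..M4) → 16380+0+29·21·22 = 29778.
Best split is after M1, i.e. k = 1.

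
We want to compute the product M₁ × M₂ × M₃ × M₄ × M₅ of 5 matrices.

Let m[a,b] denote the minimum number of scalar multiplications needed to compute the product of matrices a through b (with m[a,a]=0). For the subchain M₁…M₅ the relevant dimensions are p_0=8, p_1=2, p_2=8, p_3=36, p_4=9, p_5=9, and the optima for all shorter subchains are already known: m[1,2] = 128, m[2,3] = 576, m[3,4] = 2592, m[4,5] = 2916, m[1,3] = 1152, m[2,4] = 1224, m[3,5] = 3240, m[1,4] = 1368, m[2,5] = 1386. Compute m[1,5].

1530

m[1,5] = min over k∈[1,4] of m[1,k]+m[k+1,5]+p_{0}·p_k·p_{5}.
k=1: 0 + 1386 + 8·2·9 = 1530; k=2: 128 + 3240 + 8·8·9 = 3944; k=3: 1152 + 2916 + 8·36·9 = 6660; k=4: 1368 + 0 + 8·9·9 = 2016.
Minimum: 1530 at k=1.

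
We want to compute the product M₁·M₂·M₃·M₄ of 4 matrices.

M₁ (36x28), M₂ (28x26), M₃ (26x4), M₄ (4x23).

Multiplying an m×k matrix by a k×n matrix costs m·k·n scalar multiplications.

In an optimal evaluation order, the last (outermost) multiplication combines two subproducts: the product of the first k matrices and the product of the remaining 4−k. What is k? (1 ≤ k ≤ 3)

Adjacent pairs: M₁M₂ = 36·28·26 = 26208; M₂M₃ = 28·26·4 = 2912; M₃M₄ = 26·4·23 = 2392.
Length 3: M₁..M₃: k=1: 0+2912+36·28·4=6944; k=2: 26208+0+36·26·4=29952 → min 6944 | M₂..M₄: k=2: 0+2392+28·26·23=19136; k=3: 2912+0+28·4·23=5488 → min 5488.
Top-level splits: k=1: (M₁..M₁)·(M₂..M₄) → 0+5488+36·28·23 = 28672; k=2: (M₁..M₂)·(M₃..M₄) → 26208+2392+36·26·23 = 50128; k=3: (M₁..M₃)·(M₄..M₄) → 6944+0+36·4·23 = 10256.
Best split is after M₃, i.e. k = 3.

3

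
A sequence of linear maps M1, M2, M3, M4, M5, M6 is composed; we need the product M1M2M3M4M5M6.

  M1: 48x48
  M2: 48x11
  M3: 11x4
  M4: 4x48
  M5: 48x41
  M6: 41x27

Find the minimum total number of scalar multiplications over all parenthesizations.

Adjacent pairs: M1M2 = 48·48·11 = 25344; M2M3 = 48·11·4 = 2112; M3M4 = 11·4·48 = 2112; M4M5 = 4·48·41 = 7872; M5M6 = 48·41·27 = 53136.
Length 3: M1..M3: k=1: 0+2112+48·48·4=11328; k=2: 25344+0+48·11·4=27456 → min 11328 | M2..M4: k=2: 0+2112+48·11·48=27456; k=3: 2112+0+48·4·48=11328 → min 11328 | M3..M5: k=3: 0+7872+11·4·41=9676; k=4: 2112+0+11·48·41=23760 → min 9676 | M4..M6: k=4: 0+53136+4·48·27=58320; k=5: 7872+0+4·41·27=12300 → min 12300.
Length 4: M1..M4: k=1: 0+11328+48·48·48=121920; k=2: 25344+2112+48·11·48=52800; k=3: 11328+0+48·4·48=20544 → min 20544 | M2..M5: k=2: 0+9676+48·11·41=31324; k=3: 2112+7872+48·4·41=17856; k=4: 11328+0+48·48·41=105792 → min 17856 | M3..M6: k=3: 0+12300+11·4·27=13488; k=4: 2112+53136+11·48·27=69504; k=5: 9676+0+11·41·27=21853 → min 13488.
Length 5: M1..M5: k=1: 0+17856+48·48·41=112320; k=2: 25344+9676+48·11·41=56668; k=3: 11328+7872+48·4·41=27072; k=4: 20544+0+48·48·41=115008 → min 27072 | M2..M6: k=2: 0+13488+48·11·27=27744; k=3: 2112+12300+48·4·27=19596; k=4: 11328+53136+48·48·27=126672; k=5: 17856+0+48·41·27=70992 → min 19596.
Length 6: M1..M6: k=1: 0+19596+48·48·27=81804; k=2: 25344+13488+48·11·27=53088; k=3: 11328+12300+48·4·27=28812; k=4: 20544+53136+48·48·27=135888; k=5: 27072+0+48·41·27=80208 → min 28812.
Optimal order: ((M1(M2M3))((M4M5)M6)) with cost 28812.

28812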